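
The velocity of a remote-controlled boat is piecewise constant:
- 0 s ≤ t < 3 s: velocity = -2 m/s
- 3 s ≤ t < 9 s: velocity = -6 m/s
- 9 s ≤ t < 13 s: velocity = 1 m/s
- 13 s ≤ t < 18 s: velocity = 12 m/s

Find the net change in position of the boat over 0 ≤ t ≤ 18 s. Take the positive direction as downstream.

Net displacement equals the area under the velocity-time graph (areas below the axis count negative).
0–3 s: -2 × 3 = -6 m
3–9 s: -6 × 6 = -36 m
9–13 s: 1 × 4 = 4 m
13–18 s: 12 × 5 = 60 m
Net displacement = 22 m

22 m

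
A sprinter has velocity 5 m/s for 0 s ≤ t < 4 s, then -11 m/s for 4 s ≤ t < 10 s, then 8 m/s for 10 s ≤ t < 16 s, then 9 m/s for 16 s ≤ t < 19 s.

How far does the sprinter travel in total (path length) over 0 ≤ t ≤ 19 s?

161 m

Distance (not displacement) is the total path length: add the absolute areas under v-t.
0–4 s: |5| × 4 = 20 m
4–10 s: |-11| × 6 = 66 m
10–16 s: |8| × 6 = 48 m
16–19 s: |9| × 3 = 27 m
Total distance = 161 m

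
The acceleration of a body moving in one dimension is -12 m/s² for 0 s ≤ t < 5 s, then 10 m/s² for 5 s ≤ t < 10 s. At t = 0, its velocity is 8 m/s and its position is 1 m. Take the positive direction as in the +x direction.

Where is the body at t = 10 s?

On each constant-a segment, Δv = aΔt and Δx = v₀Δt + ½aΔt²; chain segment to segment.
0–5 s: v starts 8 m/s; Δx = 8·5 + ½·-12·5² = -110 m; v ends -52 m/s.
5–10 s: v starts -52 m/s; Δx = -52·5 + ½·10·5² = -135 m; v ends -2 m/s.
x(10) = 1 + Σ Δx = -244 m.

-244 m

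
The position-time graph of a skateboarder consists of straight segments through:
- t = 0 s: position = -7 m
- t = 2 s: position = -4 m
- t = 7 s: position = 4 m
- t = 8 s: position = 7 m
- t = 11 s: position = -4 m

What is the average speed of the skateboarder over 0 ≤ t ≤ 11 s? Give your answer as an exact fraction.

Average speed = (total path length)/(elapsed time); on a piecewise-linear x-t graph the path length is Σ|Δx|.
0–2 s: |Δx| = |-4 − -7| = 3 m
2–7 s: |Δx| = |4 − -4| = 8 m
7–8 s: |Δx| = |7 − 4| = 3 m
8–11 s: |Δx| = |-4 − 7| = 11 m
Total path = 25 m; average speed = 25/11 = 25/11 m/s.

25/11 m/s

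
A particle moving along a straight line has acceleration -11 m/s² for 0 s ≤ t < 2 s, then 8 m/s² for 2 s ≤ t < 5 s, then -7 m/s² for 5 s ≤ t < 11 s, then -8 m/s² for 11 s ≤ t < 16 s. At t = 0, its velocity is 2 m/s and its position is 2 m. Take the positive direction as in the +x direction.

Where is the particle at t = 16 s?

On each constant-a segment, Δv = aΔt and Δx = v₀Δt + ½aΔt²; chain segment to segment.
0–2 s: v starts 2 m/s; Δx = 2·2 + ½·-11·2² = -18 m; v ends -20 m/s.
2–5 s: v starts -20 m/s; Δx = -20·3 + ½·8·3² = -24 m; v ends 4 m/s.
5–11 s: v starts 4 m/s; Δx = 4·6 + ½·-7·6² = -102 m; v ends -38 m/s.
11–16 s: v starts -38 m/s; Δx = -38·5 + ½·-8·5² = -290 m; v ends -78 m/s.
x(16) = 2 + Σ Δx = -432 m.

-432 m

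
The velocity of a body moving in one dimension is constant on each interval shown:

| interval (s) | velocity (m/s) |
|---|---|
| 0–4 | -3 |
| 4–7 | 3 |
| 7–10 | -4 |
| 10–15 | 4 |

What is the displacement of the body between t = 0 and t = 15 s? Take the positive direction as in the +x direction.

5 m

Displacement is the signed area under the v-t curve.
0–4 s: -3 × 4 = -12 m
4–7 s: 3 × 3 = 9 m
7–10 s: -4 × 3 = -12 m
10–15 s: 4 × 5 = 20 m
Net displacement = 5 m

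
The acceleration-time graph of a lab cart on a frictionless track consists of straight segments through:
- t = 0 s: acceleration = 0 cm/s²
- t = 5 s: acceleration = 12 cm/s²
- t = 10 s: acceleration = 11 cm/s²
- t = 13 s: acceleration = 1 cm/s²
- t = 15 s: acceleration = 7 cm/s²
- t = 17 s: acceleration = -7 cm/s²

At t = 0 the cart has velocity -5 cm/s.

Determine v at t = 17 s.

108.5 cm/s

Δv equals the area under the a-t graph; then v = v₀ + Δv.
0–5 s: ½(0 + 12)(5) = 30 cm/s
5–10 s: ½(12 + 11)(5) = 57.5 cm/s
10–13 s: ½(11 + 1)(3) = 18 cm/s
13–15 s: ½(1 + 7)(2) = 8 cm/s
15–17 s: ½(7 + -7)(2) = 0 cm/s
Δv = 113.5 cm/s, so v(17) = -5 + (113.5) = 108.5 cm/s.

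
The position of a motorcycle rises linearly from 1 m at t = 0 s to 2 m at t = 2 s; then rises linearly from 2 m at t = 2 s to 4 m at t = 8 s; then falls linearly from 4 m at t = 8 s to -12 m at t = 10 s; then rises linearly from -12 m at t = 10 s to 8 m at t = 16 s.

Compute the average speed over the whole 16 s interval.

2.4375 m/s

Average speed = (total path length)/(elapsed time); on a piecewise-linear x-t graph the path length is Σ|Δx|.
0–2 s: |Δx| = |2 − 1| = 1 m
2–8 s: |Δx| = |4 − 2| = 2 m
8–10 s: |Δx| = |-12 − 4| = 16 m
10–16 s: |Δx| = |8 − -12| = 20 m
Total path = 39 m; average speed = 39/16 = 2.4375 m/s.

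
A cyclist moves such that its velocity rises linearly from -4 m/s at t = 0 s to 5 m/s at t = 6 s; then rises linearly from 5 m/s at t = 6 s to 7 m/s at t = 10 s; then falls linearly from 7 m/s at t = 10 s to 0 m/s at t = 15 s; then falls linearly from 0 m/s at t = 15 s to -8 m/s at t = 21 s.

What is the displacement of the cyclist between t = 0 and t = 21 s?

20.5 m

Displacement is the signed area under the v-t curve.
0–6 s: ½(-4 + 5)(6) = 3 m
6–10 s: ½(5 + 7)(4) = 24 m
10–15 s: ½(7 + 0)(5) = 17.5 m
15–21 s: ½(0 + -8)(6) = -24 m
Net displacement = 20.5 m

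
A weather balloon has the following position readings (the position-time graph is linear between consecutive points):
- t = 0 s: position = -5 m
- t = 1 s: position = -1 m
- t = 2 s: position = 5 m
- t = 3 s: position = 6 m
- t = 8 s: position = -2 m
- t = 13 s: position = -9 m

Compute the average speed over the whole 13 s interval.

2 m/s

Average speed = (total path length)/(elapsed time); on a piecewise-linear x-t graph the path length is Σ|Δx|.
0–1 s: |Δx| = |-1 − -5| = 4 m
1–2 s: |Δx| = |5 − -1| = 6 m
2–3 s: |Δx| = |6 − 5| = 1 m
3–8 s: |Δx| = |-2 − 6| = 8 m
8–13 s: |Δx| = |-9 − -2| = 7 m
Total path = 26 m; average speed = 26/13 = 2 m/s.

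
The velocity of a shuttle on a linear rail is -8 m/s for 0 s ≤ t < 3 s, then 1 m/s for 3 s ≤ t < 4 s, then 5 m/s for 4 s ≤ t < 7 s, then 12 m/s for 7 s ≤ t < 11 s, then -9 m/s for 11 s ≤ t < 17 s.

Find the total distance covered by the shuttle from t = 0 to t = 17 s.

Distance (not displacement) is the total path length: add the absolute areas under v-t.
0–3 s: |-8| × 3 = 24 m
3–4 s: |1| × 1 = 1 m
4–7 s: |5| × 3 = 15 m
7–11 s: |12| × 4 = 48 m
11–17 s: |-9| × 6 = 54 m
Total distance = 142 m

142 m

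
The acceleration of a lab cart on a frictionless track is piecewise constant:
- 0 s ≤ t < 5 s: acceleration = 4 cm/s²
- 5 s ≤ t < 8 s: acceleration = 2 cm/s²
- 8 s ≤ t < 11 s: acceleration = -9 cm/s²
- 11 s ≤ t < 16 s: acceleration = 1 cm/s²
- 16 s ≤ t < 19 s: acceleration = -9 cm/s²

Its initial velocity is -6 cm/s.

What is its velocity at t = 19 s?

Δv equals the area under the a-t graph; then v = v₀ + Δv.
0–5 s: 4 × 5 = 20 cm/s
5–8 s: 2 × 3 = 6 cm/s
8–11 s: -9 × 3 = -27 cm/s
11–16 s: 1 × 5 = 5 cm/s
16–19 s: -9 × 3 = -27 cm/s
Δv = -23 cm/s, so v(19) = -6 + (-23) = -29 cm/s.

-29 cm/s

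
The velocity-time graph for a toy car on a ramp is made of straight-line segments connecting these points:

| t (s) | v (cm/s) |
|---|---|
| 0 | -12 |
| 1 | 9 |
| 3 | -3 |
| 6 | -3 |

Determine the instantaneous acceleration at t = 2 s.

-6 cm/s²

Acceleration is the slope of the v-t graph on 1–3 s: (-3 − 9)/(3 − 1) = -6 cm/s².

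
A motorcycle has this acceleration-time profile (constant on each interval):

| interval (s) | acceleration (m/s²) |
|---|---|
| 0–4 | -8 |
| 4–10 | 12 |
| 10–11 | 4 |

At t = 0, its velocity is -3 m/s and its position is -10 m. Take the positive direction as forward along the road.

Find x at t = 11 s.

-41 m

On each constant-a segment, Δv = aΔt and Δx = v₀Δt + ½aΔt²; chain segment to segment.
0–4 s: v starts -3 m/s; Δx = -3·4 + ½·-8·4² = -76 m; v ends -35 m/s.
4–10 s: v starts -35 m/s; Δx = -35·6 + ½·12·6² = 6 m; v ends 37 m/s.
10–11 s: v starts 37 m/s; Δx = 37·1 + ½·4·1² = 39 m; v ends 41 m/s.
x(11) = -10 + Σ Δx = -41 m.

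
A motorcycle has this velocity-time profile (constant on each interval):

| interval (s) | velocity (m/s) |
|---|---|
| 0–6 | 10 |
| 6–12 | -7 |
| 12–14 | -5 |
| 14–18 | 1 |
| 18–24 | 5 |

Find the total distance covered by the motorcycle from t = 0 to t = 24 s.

146 m

Total distance travelled is ∫|v| dt — sum the magnitudes of each area piece.
0–6 s: |10| × 6 = 60 m
6–12 s: |-7| × 6 = 42 m
12–14 s: |-5| × 2 = 10 m
14–18 s: |1| × 4 = 4 m
18–24 s: |5| × 6 = 30 m
Total distance = 146 m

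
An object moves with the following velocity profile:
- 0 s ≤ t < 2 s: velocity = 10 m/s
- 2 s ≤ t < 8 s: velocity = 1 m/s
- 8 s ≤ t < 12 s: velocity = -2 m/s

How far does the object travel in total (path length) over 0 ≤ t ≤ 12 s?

34 m

Total distance travelled is ∫|v| dt — sum the magnitudes of each area piece.
0–2 s: |10| × 2 = 20 m
2–8 s: |1| × 6 = 6 m
8–12 s: |-2| × 4 = 8 m
Total distance = 34 m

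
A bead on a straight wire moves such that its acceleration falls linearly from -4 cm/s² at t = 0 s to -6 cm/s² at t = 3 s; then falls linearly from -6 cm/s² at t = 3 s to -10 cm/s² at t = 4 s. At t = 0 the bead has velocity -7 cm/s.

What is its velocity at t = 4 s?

-30 cm/s

Δv equals the area under the a-t graph; then v = v₀ + Δv.
0–3 s: ½(-4 + -6)(3) = -15 cm/s
3–4 s: ½(-6 + -10)(1) = -8 cm/s
Δv = -23 cm/s, so v(4) = -7 + (-23) = -30 cm/s.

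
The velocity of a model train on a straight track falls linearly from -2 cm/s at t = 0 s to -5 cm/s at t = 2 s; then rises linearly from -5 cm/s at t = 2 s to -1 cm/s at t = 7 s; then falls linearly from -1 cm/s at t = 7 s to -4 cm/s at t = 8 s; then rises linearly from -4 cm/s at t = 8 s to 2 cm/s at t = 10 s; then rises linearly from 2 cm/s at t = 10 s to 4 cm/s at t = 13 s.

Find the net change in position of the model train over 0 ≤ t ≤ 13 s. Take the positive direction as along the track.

-17.5 cm

Net displacement equals the area under the velocity-time graph (areas below the axis count negative).
0–2 s: ½(-2 + -5)(2) = -7 cm
2–7 s: ½(-5 + -1)(5) = -15 cm
7–8 s: ½(-1 + -4)(1) = -2.5 cm
8–10 s: ½(-4 + 2)(2) = -2 cm
10–13 s: ½(2 + 4)(3) = 9 cm
Net displacement = -17.5 cm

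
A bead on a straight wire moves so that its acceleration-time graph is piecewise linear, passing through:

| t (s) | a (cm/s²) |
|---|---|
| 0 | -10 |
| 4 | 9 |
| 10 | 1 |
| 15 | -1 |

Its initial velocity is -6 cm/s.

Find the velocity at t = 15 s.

22 cm/s

Δv equals the area under the a-t graph; then v = v₀ + Δv.
0–4 s: ½(-10 + 9)(4) = -2 cm/s
4–10 s: ½(9 + 1)(6) = 30 cm/s
10–15 s: ½(1 + -1)(5) = 0 cm/s
Δv = 28 cm/s, so v(15) = -6 + (28) = 22 cm/s.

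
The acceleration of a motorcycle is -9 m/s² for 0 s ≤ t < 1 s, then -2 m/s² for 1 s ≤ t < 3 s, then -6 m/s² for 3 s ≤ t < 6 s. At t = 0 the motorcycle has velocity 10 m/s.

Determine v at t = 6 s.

Δv equals the area under the a-t graph; then v = v₀ + Δv.
0–1 s: -9 × 1 = -9 m/s
1–3 s: -2 × 2 = -4 m/s
3–6 s: -6 × 3 = -18 m/s
Δv = -31 m/s, so v(6) = 10 + (-31) = -21 m/s.

-21 m/s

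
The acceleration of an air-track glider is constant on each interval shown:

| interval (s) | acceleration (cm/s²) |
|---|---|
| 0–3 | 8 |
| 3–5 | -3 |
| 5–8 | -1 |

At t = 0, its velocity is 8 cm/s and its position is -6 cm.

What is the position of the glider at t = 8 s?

On each constant-a segment, Δv = aΔt and Δx = v₀Δt + ½aΔt²; chain segment to segment.
0–3 s: v starts 8 cm/s; Δx = 8·3 + ½·8·3² = 60 cm; v ends 32 cm/s.
3–5 s: v starts 32 cm/s; Δx = 32·2 + ½·-3·2² = 58 cm; v ends 26 cm/s.
5–8 s: v starts 26 cm/s; Δx = 26·3 + ½·-1·3² = 73.5 cm; v ends 23 cm/s.
x(8) = -6 + Σ Δx = 185.5 cm.

185.5 cm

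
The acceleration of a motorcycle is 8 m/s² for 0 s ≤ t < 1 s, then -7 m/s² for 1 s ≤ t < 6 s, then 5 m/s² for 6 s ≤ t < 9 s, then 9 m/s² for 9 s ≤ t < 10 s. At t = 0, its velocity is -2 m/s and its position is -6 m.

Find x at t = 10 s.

-135.5 m

On each constant-a segment, Δv = aΔt and Δx = v₀Δt + ½aΔt²; chain segment to segment.
0–1 s: v starts -2 m/s; Δx = -2·1 + ½·8·1² = 2 m; v ends 6 m/s.
1–6 s: v starts 6 m/s; Δx = 6·5 + ½·-7·5² = -57.5 m; v ends -29 m/s.
6–9 s: v starts -29 m/s; Δx = -29·3 + ½·5·3² = -64.5 m; v ends -14 m/s.
9–10 s: v starts -14 m/s; Δx = -14·1 + ½·9·1² = -9.5 m; v ends -5 m/s.
x(10) = -6 + Σ Δx = -135.5 m.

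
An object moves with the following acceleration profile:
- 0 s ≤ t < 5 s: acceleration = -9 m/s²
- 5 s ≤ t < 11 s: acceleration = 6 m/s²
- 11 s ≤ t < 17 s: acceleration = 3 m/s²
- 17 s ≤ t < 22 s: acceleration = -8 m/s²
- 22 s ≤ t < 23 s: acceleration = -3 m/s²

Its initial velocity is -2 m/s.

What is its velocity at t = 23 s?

-36 m/s

Δv equals the area under the a-t graph; then v = v₀ + Δv.
0–5 s: -9 × 5 = -45 m/s
5–11 s: 6 × 6 = 36 m/s
11–17 s: 3 × 6 = 18 m/s
17–22 s: -8 × 5 = -40 m/s
22–23 s: -3 × 1 = -3 m/s
Δv = -34 m/s, so v(23) = -2 + (-34) = -36 m/s.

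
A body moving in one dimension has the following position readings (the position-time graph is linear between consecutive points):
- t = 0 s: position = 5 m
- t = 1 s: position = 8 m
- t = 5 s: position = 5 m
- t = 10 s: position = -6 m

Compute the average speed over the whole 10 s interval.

Average speed = (total path length)/(elapsed time); on a piecewise-linear x-t graph the path length is Σ|Δx|.
0–1 s: |Δx| = |8 − 5| = 3 m
1–5 s: |Δx| = |5 − 8| = 3 m
5–10 s: |Δx| = |-6 − 5| = 11 m
Total path = 17 m; average speed = 17/10 = 1.7 m/s.

1.7 m/s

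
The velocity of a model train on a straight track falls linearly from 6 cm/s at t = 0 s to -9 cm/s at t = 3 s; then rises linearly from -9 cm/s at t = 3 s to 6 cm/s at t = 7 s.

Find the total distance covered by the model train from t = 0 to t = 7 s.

27.3 cm

Total distance travelled is ∫|v| dt — sum the magnitudes of each area piece.
0–3 s: v = 0 at t = 1.2 s; triangle areas 3.6 + 8.1 = 11.7 cm
3–7 s: v = 0 at t = 5.4 s; triangle areas 10.8 + 4.8 = 15.6 cm
Total distance = 27.3 cm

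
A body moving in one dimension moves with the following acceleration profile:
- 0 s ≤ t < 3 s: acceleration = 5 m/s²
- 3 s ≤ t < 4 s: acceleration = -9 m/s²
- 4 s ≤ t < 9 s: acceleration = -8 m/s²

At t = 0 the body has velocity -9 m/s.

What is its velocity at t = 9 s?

-43 m/s

Δv equals the area under the a-t graph; then v = v₀ + Δv.
0–3 s: 5 × 3 = 15 m/s
3–4 s: -9 × 1 = -9 m/s
4–9 s: -8 × 5 = -40 m/s
Δv = -34 m/s, so v(9) = -9 + (-34) = -43 m/s.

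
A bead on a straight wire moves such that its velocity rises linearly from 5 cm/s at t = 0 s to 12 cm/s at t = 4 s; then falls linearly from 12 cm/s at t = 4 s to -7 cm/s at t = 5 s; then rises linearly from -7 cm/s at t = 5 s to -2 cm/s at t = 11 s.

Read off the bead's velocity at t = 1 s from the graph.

On 0–4 s the graph is linear from 5 to 12 cm/s: v(1) = 5 + (12 − 5)·(1 − 0)/(4 − 0) = 6.75 cm/s.

6.75 cm/s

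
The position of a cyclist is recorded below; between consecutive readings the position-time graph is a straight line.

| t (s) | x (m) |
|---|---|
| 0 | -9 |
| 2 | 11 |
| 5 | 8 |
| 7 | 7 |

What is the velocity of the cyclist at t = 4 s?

-1 m/s

Velocity is the slope of the x-t graph on 2–5 s: (8 − 11)/(5 − 2) = -1 m/s.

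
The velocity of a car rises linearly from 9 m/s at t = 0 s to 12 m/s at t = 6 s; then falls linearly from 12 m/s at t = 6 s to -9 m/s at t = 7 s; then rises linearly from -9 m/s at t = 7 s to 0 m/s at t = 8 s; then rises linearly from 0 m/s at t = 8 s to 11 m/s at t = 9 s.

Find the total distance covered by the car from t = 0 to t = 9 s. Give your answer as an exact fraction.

1097/14 m

Total distance travelled is ∫|v| dt — sum the magnitudes of each area piece.
0–6 s: |½(9 + 12)(6)| = 63 m
6–7 s: v = 0 at t = 46/7 s; triangle areas 24/7 + 27/14 = 75/14 m
7–8 s: |½(-9 + 0)(1)| = 4.5 m
8–9 s: |½(0 + 11)(1)| = 5.5 m
Total distance = 1097/14 m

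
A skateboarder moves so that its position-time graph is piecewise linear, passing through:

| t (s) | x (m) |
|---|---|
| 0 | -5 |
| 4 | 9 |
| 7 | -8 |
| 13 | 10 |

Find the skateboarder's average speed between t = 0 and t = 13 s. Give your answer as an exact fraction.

49/13 m/s

Average speed = (total path length)/(elapsed time); on a piecewise-linear x-t graph the path length is Σ|Δx|.
0–4 s: |Δx| = |9 − -5| = 14 m
4–7 s: |Δx| = |-8 − 9| = 17 m
7–13 s: |Δx| = |10 − -8| = 18 m
Total path = 49 m; average speed = 49/13 = 49/13 m/s.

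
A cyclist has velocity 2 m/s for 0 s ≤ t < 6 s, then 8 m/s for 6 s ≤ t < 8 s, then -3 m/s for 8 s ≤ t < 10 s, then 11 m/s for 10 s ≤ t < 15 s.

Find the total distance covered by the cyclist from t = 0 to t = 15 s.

89 m

Total distance travelled is ∫|v| dt — sum the magnitudes of each area piece.
0–6 s: |2| × 6 = 12 m
6–8 s: |8| × 2 = 16 m
8–10 s: |-3| × 2 = 6 m
10–15 s: |11| × 5 = 55 m
Total distance = 89 m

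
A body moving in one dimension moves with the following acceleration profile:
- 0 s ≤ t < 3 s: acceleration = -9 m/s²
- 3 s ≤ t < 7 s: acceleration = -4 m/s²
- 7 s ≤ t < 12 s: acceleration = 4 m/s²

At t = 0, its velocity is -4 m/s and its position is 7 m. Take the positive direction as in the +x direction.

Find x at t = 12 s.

-386.5 m

On each constant-a segment, Δv = aΔt and Δx = v₀Δt + ½aΔt²; chain segment to segment.
0–3 s: v starts -4 m/s; Δx = -4·3 + ½·-9·3² = -52.5 m; v ends -31 m/s.
3–7 s: v starts -31 m/s; Δx = -31·4 + ½·-4·4² = -156 m; v ends -47 m/s.
7–12 s: v starts -47 m/s; Δx = -47·5 + ½·4·5² = -185 m; v ends -27 m/s.
x(12) = 7 + Σ Δx = -386.5 m.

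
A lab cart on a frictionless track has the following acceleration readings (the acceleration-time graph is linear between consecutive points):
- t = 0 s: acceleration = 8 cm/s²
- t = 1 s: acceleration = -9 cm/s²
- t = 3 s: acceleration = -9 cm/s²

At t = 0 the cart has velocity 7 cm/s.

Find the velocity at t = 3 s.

-11.5 cm/s

Δv equals the area under the a-t graph; then v = v₀ + Δv.
0–1 s: ½(8 + -9)(1) = -0.5 cm/s
1–3 s: -9 × 2 = -18 cm/s
Δv = -18.5 cm/s, so v(3) = 7 + (-18.5) = -11.5 cm/s.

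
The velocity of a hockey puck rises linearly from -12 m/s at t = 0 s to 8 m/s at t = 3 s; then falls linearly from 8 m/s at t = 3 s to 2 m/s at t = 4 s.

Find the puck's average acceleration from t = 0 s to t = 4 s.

3.5 m/s²

Average acceleration = Δv/Δt = (2 − -12)/(4 − 0) = 3.5 m/s².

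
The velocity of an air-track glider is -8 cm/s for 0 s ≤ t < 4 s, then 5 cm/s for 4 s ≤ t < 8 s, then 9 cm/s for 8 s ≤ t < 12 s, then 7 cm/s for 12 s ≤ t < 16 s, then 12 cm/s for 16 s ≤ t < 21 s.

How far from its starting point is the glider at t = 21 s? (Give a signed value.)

112 cm

Net displacement equals the area under the velocity-time graph (areas below the axis count negative).
0–4 s: -8 × 4 = -32 cm
4–8 s: 5 × 4 = 20 cm
8–12 s: 9 × 4 = 36 cm
12–16 s: 7 × 4 = 28 cm
16–21 s: 12 × 5 = 60 cm
Net displacement = 112 cm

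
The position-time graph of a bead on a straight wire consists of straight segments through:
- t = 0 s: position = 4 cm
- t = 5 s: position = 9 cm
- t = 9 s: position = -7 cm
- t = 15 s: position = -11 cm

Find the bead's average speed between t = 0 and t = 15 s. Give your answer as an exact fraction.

Average speed = (total path length)/(elapsed time); on a piecewise-linear x-t graph the path length is Σ|Δx|.
0–5 s: |Δx| = |9 − 4| = 5 cm
5–9 s: |Δx| = |-7 − 9| = 16 cm
9–15 s: |Δx| = |-11 − -7| = 4 cm
Total path = 25 cm; average speed = 25/15 = 5/3 cm/s.

5/3 cm/s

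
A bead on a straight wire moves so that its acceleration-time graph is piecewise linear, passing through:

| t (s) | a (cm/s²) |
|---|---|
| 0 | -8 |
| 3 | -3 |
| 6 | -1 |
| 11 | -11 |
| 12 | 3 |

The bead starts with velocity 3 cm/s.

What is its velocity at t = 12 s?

-53.5 cm/s

Δv equals the area under the a-t graph; then v = v₀ + Δv.
0–3 s: ½(-8 + -3)(3) = -16.5 cm/s
3–6 s: ½(-3 + -1)(3) = -6 cm/s
6–11 s: ½(-1 + -11)(5) = -30 cm/s
11–12 s: ½(-11 + 3)(1) = -4 cm/s
Δv = -56.5 cm/s, so v(12) = 3 + (-56.5) = -53.5 cm/s.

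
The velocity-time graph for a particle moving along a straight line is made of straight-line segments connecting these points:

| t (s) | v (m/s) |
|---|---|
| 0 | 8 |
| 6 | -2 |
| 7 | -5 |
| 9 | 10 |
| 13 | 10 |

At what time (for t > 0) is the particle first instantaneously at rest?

v changes sign on 0–6 s (from 8 to -2); the graph is linear there, so v = 0 at t = 0 + (-8)·(6 − 0)/(-2 − 8) = 4.8 s.

t = 4.8 s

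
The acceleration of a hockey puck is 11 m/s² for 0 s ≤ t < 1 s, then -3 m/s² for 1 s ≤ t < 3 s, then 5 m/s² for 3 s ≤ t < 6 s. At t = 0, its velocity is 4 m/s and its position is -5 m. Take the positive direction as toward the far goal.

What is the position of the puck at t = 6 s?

78 m

On each constant-a segment, Δv = aΔt and Δx = v₀Δt + ½aΔt²; chain segment to segment.
0–1 s: v starts 4 m/s; Δx = 4·1 + ½·11·1² = 9.5 m; v ends 15 m/s.
1–3 s: v starts 15 m/s; Δx = 15·2 + ½·-3·2² = 24 m; v ends 9 m/s.
3–6 s: v starts 9 m/s; Δx = 9·3 + ½·5·3² = 49.5 m; v ends 24 m/s.
x(6) = -5 + Σ Δx = 78 m.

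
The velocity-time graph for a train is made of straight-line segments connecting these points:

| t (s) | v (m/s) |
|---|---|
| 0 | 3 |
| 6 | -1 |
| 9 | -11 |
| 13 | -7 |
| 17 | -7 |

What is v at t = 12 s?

-8 m/s

On 9–13 s the graph is linear from -11 to -7 m/s: v(12) = -11 + (-7 − -11)·(12 − 9)/(13 − 9) = -8 m/s.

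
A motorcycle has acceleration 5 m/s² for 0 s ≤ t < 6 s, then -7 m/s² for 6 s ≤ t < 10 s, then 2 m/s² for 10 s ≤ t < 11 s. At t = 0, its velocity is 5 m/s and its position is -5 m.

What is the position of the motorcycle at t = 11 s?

207 m

On each constant-a segment, Δv = aΔt and Δx = v₀Δt + ½aΔt²; chain segment to segment.
0–6 s: v starts 5 m/s; Δx = 5·6 + ½·5·6² = 120 m; v ends 35 m/s.
6–10 s: v starts 35 m/s; Δx = 35·4 + ½·-7·4² = 84 m; v ends 7 m/s.
10–11 s: v starts 7 m/s; Δx = 7·1 + ½·2·1² = 8 m; v ends 9 m/s.
x(11) = -5 + Σ Δx = 207 m.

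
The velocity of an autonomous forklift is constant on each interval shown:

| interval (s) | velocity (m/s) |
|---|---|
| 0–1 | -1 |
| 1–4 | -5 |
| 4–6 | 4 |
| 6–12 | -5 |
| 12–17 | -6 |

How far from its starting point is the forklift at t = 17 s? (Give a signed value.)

Displacement is the signed area under the v-t curve.
0–1 s: -1 × 1 = -1 m
1–4 s: -5 × 3 = -15 m
4–6 s: 4 × 2 = 8 m
6–12 s: -5 × 6 = -30 m
12–17 s: -6 × 5 = -30 m
Net displacement = -68 m

-68 m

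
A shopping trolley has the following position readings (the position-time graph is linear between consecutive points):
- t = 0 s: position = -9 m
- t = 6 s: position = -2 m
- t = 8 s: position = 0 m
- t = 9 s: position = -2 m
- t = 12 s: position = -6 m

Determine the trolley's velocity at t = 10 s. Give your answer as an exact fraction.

Velocity is the slope of the x-t graph on 9–12 s: (-6 − -2)/(12 − 9) = -4/3 m/s.

-4/3 m/s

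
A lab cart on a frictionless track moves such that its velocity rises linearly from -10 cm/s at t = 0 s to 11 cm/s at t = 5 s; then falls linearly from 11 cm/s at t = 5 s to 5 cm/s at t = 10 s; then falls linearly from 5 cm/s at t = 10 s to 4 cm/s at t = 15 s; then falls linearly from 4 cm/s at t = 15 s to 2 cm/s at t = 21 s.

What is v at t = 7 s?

On 5–10 s the graph is linear from 11 to 5 cm/s: v(7) = 11 + (5 − 11)·(7 − 5)/(10 − 5) = 8.6 cm/s.

8.6 cm/s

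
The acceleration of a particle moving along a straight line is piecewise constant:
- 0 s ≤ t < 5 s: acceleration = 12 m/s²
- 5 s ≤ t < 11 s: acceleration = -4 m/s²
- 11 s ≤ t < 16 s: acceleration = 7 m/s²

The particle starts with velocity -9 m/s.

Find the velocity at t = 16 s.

62 m/s

Δv equals the area under the a-t graph; then v = v₀ + Δv.
0–5 s: 12 × 5 = 60 m/s
5–11 s: -4 × 6 = -24 m/s
11–16 s: 7 × 5 = 35 m/s
Δv = 71 m/s, so v(16) = -9 + (71) = 62 m/s.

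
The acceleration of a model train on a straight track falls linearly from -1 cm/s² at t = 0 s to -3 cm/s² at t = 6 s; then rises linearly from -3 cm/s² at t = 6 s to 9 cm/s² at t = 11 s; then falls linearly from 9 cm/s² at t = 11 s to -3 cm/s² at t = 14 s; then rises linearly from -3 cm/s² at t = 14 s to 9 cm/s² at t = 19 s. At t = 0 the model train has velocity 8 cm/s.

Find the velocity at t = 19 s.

Δv equals the area under the a-t graph; then v = v₀ + Δv.
0–6 s: ½(-1 + -3)(6) = -12 cm/s
6–11 s: ½(-3 + 9)(5) = 15 cm/s
11–14 s: ½(9 + -3)(3) = 9 cm/s
14–19 s: ½(-3 + 9)(5) = 15 cm/s
Δv = 27 cm/s, so v(19) = 8 + (27) = 35 cm/s.

35 cm/s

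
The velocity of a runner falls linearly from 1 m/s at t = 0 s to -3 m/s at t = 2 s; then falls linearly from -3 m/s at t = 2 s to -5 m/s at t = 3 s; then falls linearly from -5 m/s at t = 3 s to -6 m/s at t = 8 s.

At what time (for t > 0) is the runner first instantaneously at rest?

v changes sign on 0–2 s (from 1 to -3); the graph is linear there, so v = 0 at t = 0 + (-1)·(2 − 0)/(-3 − 1) = 0.5 s.

t = 0.5 s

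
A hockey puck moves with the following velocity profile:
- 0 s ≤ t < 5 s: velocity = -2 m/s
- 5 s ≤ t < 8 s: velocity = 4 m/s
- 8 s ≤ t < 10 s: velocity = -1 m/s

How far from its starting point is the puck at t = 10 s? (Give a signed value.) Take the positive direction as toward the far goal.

Net displacement equals the area under the velocity-time graph (areas below the axis count negative).
0–5 s: -2 × 5 = -10 m
5–8 s: 4 × 3 = 12 m
8–10 s: -1 × 2 = -2 m
Net displacement = 0 m

0 m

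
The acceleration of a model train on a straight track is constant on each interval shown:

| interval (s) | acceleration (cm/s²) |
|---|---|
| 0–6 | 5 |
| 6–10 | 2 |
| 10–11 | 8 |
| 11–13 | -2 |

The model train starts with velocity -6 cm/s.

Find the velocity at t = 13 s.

36 cm/s

Δv equals the area under the a-t graph; then v = v₀ + Δv.
0–6 s: 5 × 6 = 30 cm/s
6–10 s: 2 × 4 = 8 cm/s
10–11 s: 8 × 1 = 8 cm/s
11–13 s: -2 × 2 = -4 cm/s
Δv = 42 cm/s, so v(13) = -6 + (42) = 36 cm/s.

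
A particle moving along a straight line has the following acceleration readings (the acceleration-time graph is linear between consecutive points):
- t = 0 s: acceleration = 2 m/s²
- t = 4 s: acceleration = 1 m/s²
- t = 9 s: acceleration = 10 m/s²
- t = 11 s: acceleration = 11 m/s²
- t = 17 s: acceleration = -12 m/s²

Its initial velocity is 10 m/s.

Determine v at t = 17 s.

61.5 m/s

Δv equals the area under the a-t graph; then v = v₀ + Δv.
0–4 s: ½(2 + 1)(4) = 6 m/s
4–9 s: ½(1 + 10)(5) = 27.5 m/s
9–11 s: ½(10 + 11)(2) = 21 m/s
11–17 s: ½(11 + -12)(6) = -3 m/s
Δv = 51.5 m/s, so v(17) = 10 + (51.5) = 61.5 m/s.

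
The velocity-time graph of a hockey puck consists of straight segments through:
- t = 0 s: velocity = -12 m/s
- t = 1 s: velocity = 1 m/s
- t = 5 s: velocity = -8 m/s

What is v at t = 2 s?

On 1–5 s the graph is linear from 1 to -8 m/s: v(2) = 1 + (-8 − 1)·(2 − 1)/(5 − 1) = -1.25 m/s.

-1.25 m/s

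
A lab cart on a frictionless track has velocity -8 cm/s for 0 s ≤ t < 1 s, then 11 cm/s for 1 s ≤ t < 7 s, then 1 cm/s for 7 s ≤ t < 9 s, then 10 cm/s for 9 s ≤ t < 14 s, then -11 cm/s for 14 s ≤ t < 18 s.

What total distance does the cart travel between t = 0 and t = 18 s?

Total distance travelled is ∫|v| dt — sum the magnitudes of each area piece.
0–1 s: |-8| × 1 = 8 cm
1–7 s: |11| × 6 = 66 cm
7–9 s: |1| × 2 = 2 cm
9–14 s: |10| × 5 = 50 cm
14–18 s: |-11| × 4 = 44 cm
Total distance = 170 cm

170 cm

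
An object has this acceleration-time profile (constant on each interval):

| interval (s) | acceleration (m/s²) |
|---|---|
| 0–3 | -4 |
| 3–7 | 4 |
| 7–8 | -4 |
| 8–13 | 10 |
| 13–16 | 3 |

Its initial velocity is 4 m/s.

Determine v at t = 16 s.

Δv equals the area under the a-t graph; then v = v₀ + Δv.
0–3 s: -4 × 3 = -12 m/s
3–7 s: 4 × 4 = 16 m/s
7–8 s: -4 × 1 = -4 m/s
8–13 s: 10 × 5 = 50 m/s
13–16 s: 3 × 3 = 9 m/s
Δv = 59 m/s, so v(16) = 4 + (59) = 63 m/s.

63 m/s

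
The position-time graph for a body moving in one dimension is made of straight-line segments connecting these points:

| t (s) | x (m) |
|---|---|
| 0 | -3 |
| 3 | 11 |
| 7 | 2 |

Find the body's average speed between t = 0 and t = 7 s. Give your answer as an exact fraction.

23/7 m/s

Average speed = (total path length)/(elapsed time); on a piecewise-linear x-t graph the path length is Σ|Δx|.
0–3 s: |Δx| = |11 − -3| = 14 m
3–7 s: |Δx| = |2 − 11| = 9 m
Total path = 23 m; average speed = 23/7 = 23/7 m/s.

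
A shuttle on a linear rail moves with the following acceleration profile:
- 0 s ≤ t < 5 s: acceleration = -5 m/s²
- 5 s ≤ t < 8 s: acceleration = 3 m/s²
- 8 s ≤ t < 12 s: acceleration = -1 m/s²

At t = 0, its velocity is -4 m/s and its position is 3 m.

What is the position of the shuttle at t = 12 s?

-241 m

On each constant-a segment, Δv = aΔt and Δx = v₀Δt + ½aΔt²; chain segment to segment.
0–5 s: v starts -4 m/s; Δx = -4·5 + ½·-5·5² = -82.5 m; v ends -29 m/s.
5–8 s: v starts -29 m/s; Δx = -29·3 + ½·3·3² = -73.5 m; v ends -20 m/s.
8–12 s: v starts -20 m/s; Δx = -20·4 + ½·-1·4² = -88 m; v ends -24 m/s.
x(12) = 3 + Σ Δx = -241 m.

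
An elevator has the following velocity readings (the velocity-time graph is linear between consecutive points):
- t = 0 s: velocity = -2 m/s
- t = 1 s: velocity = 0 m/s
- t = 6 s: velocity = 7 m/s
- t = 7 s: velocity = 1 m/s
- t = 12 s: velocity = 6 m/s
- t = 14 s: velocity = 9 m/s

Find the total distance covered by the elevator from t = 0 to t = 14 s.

Total distance travelled is ∫|v| dt — sum the magnitudes of each area piece.
0–1 s: |½(-2 + 0)(1)| = 1 m
1–6 s: |½(0 + 7)(5)| = 17.5 m
6–7 s: |½(7 + 1)(1)| = 4 m
7–12 s: |½(1 + 6)(5)| = 17.5 m
12–14 s: |½(6 + 9)(2)| = 15 m
Total distance = 55 m

55 m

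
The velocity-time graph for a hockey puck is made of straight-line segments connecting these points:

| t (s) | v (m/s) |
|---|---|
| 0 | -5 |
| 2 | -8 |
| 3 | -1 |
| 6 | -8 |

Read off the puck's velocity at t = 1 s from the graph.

On 0–2 s the graph is linear from -5 to -8 m/s: v(1) = -5 + (-8 − -5)·(1 − 0)/(2 − 0) = -6.5 m/s.

-6.5 m/s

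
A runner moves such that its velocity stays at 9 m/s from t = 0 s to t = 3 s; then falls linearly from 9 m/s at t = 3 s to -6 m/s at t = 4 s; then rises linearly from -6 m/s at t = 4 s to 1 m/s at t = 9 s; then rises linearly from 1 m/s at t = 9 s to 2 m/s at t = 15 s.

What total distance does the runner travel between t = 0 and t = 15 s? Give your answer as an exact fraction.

1859/35 m

Total distance travelled is ∫|v| dt — sum the magnitudes of each area piece.
0–3 s: |9| × 3 = 27 m
3–4 s: v = 0 at t = 3.6 s; triangle areas 2.7 + 1.2 = 3.9 m
4–9 s: v = 0 at t = 58/7 s; triangle areas 90/7 + 5/14 = 185/14 m
9–15 s: |½(1 + 2)(6)| = 9 m
Total distance = 1859/35 m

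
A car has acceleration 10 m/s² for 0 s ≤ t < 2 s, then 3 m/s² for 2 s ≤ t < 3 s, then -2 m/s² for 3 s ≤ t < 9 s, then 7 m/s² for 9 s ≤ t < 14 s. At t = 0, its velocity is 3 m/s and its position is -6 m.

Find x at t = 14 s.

322 m

On each constant-a segment, Δv = aΔt and Δx = v₀Δt + ½aΔt²; chain segment to segment.
0–2 s: v starts 3 m/s; Δx = 3·2 + ½·10·2² = 26 m; v ends 23 m/s.
2–3 s: v starts 23 m/s; Δx = 23·1 + ½·3·1² = 24.5 m; v ends 26 m/s.
3–9 s: v starts 26 m/s; Δx = 26·6 + ½·-2·6² = 120 m; v ends 14 m/s.
9–14 s: v starts 14 m/s; Δx = 14·5 + ½·7·5² = 157.5 m; v ends 49 m/s.
x(14) = -6 + Σ Δx = 322 m.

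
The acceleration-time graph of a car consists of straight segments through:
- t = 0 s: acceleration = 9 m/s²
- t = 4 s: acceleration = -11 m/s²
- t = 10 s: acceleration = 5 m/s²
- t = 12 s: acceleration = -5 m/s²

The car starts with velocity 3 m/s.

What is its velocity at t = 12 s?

-19 m/s

Δv equals the area under the a-t graph; then v = v₀ + Δv.
0–4 s: ½(9 + -11)(4) = -4 m/s
4–10 s: ½(-11 + 5)(6) = -18 m/s
10–12 s: ½(5 + -5)(2) = 0 m/s
Δv = -22 m/s, so v(12) = 3 + (-22) = -19 m/s.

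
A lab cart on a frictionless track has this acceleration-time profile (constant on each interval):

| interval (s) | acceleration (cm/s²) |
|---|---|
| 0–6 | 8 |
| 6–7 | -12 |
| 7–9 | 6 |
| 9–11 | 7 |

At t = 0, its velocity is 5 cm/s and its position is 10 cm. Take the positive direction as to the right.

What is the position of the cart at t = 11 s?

On each constant-a segment, Δv = aΔt and Δx = v₀Δt + ½aΔt²; chain segment to segment.
0–6 s: v starts 5 cm/s; Δx = 5·6 + ½·8·6² = 174 cm; v ends 53 cm/s.
6–7 s: v starts 53 cm/s; Δx = 53·1 + ½·-12·1² = 47 cm; v ends 41 cm/s.
7–9 s: v starts 41 cm/s; Δx = 41·2 + ½·6·2² = 94 cm; v ends 53 cm/s.
9–11 s: v starts 53 cm/s; Δx = 53·2 + ½·7·2² = 120 cm; v ends 67 cm/s.
x(11) = 10 + Σ Δx = 445 cm.

445 cm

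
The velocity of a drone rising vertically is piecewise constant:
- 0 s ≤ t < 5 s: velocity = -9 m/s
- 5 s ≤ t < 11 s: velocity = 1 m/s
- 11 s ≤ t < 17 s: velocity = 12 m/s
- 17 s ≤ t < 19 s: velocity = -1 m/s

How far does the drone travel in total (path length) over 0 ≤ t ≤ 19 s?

125 m

Total distance travelled is ∫|v| dt — sum the magnitudes of each area piece.
0–5 s: |-9| × 5 = 45 m
5–11 s: |1| × 6 = 6 m
11–17 s: |12| × 6 = 72 m
17–19 s: |-1| × 2 = 2 m
Total distance = 125 m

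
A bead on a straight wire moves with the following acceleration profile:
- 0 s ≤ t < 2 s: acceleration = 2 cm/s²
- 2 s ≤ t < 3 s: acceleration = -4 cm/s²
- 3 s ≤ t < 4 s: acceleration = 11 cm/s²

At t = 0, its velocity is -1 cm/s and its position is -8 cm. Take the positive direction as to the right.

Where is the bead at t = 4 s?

-0.5 cm

On each constant-a segment, Δv = aΔt and Δx = v₀Δt + ½aΔt²; chain segment to segment.
0–2 s: v starts -1 cm/s; Δx = -1·2 + ½·2·2² = 2 cm; v ends 3 cm/s.
2–3 s: v starts 3 cm/s; Δx = 3·1 + ½·-4·1² = 1 cm; v ends -1 cm/s.
3–4 s: v starts -1 cm/s; Δx = -1·1 + ½·11·1² = 4.5 cm; v ends 10 cm/s.
x(4) = -8 + Σ Δx = -0.5 cm.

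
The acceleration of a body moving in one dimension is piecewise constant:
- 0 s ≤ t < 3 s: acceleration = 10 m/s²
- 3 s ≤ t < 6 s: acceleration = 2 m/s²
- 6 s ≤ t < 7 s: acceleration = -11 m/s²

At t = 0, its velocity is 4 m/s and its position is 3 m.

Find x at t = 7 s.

205.5 m

On each constant-a segment, Δv = aΔt and Δx = v₀Δt + ½aΔt²; chain segment to segment.
0–3 s: v starts 4 m/s; Δx = 4·3 + ½·10·3² = 57 m; v ends 34 m/s.
3–6 s: v starts 34 m/s; Δx = 34·3 + ½·2·3² = 111 m; v ends 40 m/s.
6–7 s: v starts 40 m/s; Δx = 40·1 + ½·-11·1² = 34.5 m; v ends 29 m/s.
x(7) = 3 + Σ Δx = 205.5 m.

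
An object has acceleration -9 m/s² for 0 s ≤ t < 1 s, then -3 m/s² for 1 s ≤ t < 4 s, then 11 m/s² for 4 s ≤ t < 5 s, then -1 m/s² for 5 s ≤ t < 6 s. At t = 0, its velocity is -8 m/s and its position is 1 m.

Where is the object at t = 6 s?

On each constant-a segment, Δv = aΔt and Δx = v₀Δt + ½aΔt²; chain segment to segment.
0–1 s: v starts -8 m/s; Δx = -8·1 + ½·-9·1² = -12.5 m; v ends -17 m/s.
1–4 s: v starts -17 m/s; Δx = -17·3 + ½·-3·3² = -64.5 m; v ends -26 m/s.
4–5 s: v starts -26 m/s; Δx = -26·1 + ½·11·1² = -20.5 m; v ends -15 m/s.
5–6 s: v starts -15 m/s; Δx = -15·1 + ½·-1·1² = -15.5 m; v ends -16 m/s.
x(6) = 1 + Σ Δx = -112 m.

-112 m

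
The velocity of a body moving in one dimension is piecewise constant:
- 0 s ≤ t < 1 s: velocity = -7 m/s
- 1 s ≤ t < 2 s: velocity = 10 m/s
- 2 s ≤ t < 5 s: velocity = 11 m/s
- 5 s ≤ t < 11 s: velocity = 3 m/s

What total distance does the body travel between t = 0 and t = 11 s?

Distance (not displacement) is the total path length: add the absolute areas under v-t.
0–1 s: |-7| × 1 = 7 m
1–2 s: |10| × 1 = 10 m
2–5 s: |11| × 3 = 33 m
5–11 s: |3| × 6 = 18 m
Total distance = 68 m

68 m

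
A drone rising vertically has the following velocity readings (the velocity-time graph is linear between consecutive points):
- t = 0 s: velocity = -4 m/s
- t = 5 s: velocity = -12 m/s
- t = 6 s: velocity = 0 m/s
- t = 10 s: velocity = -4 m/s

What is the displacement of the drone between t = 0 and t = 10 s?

Net displacement equals the area under the velocity-time graph (areas below the axis count negative).
0–5 s: ½(-4 + -12)(5) = -40 m
5–6 s: ½(-12 + 0)(1) = -6 m
6–10 s: ½(0 + -4)(4) = -8 m
Net displacement = -54 m

-54 m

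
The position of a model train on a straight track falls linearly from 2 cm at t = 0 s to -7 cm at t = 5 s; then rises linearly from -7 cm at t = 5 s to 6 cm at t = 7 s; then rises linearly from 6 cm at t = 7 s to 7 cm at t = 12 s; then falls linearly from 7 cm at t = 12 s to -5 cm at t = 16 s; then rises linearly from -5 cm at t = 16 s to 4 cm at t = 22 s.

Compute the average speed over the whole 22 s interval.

Average speed = (total path length)/(elapsed time); on a piecewise-linear x-t graph the path length is Σ|Δx|.
0–5 s: |Δx| = |-7 − 2| = 9 cm
5–7 s: |Δx| = |6 − -7| = 13 cm
7–12 s: |Δx| = |7 − 6| = 1 cm
12–16 s: |Δx| = |-5 − 7| = 12 cm
16–22 s: |Δx| = |4 − -5| = 9 cm
Total path = 44 cm; average speed = 44/22 = 2 cm/s.

2 cm/s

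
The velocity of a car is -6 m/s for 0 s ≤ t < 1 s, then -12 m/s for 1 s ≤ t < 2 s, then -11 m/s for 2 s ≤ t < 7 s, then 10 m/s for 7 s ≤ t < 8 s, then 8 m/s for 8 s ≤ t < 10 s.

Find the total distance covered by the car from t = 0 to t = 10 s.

Total distance travelled is ∫|v| dt — sum the magnitudes of each area piece.
0–1 s: |-6| × 1 = 6 m
1–2 s: |-12| × 1 = 12 m
2–7 s: |-11| × 5 = 55 m
7–8 s: |10| × 1 = 10 m
8–10 s: |8| × 2 = 16 m
Total distance = 99 m

99 m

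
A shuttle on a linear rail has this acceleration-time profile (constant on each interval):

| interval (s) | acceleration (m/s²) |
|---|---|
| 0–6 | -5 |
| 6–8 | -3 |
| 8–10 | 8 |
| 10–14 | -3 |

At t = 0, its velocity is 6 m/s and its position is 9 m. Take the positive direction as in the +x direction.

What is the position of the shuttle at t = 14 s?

On each constant-a segment, Δv = aΔt and Δx = v₀Δt + ½aΔt²; chain segment to segment.
0–6 s: v starts 6 m/s; Δx = 6·6 + ½·-5·6² = -54 m; v ends -24 m/s.
6–8 s: v starts -24 m/s; Δx = -24·2 + ½·-3·2² = -54 m; v ends -30 m/s.
8–10 s: v starts -30 m/s; Δx = -30·2 + ½·8·2² = -44 m; v ends -14 m/s.
10–14 s: v starts -14 m/s; Δx = -14·4 + ½·-3·4² = -80 m; v ends -26 m/s.
x(14) = 9 + Σ Δx = -223 m.

-223 m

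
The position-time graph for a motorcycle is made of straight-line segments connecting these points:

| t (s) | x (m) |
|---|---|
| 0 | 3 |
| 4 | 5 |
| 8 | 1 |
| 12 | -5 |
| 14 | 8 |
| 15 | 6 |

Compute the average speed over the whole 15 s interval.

1.8 m/s

Average speed = (total path length)/(elapsed time); on a piecewise-linear x-t graph the path length is Σ|Δx|.
0–4 s: |Δx| = |5 − 3| = 2 m
4–8 s: |Δx| = |1 − 5| = 4 m
8–12 s: |Δx| = |-5 − 1| = 6 m
12–14 s: |Δx| = |8 − -5| = 13 m
14–15 s: |Δx| = |6 − 8| = 2 m
Total path = 27 m; average speed = 27/15 = 1.8 m/s.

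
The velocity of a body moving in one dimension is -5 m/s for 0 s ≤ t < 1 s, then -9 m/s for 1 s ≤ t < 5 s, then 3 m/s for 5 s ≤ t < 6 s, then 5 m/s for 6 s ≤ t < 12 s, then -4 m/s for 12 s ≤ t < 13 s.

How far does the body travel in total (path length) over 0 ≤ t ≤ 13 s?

78 m

Distance (not displacement) is the total path length: add the absolute areas under v-t.
0–1 s: |-5| × 1 = 5 m
1–5 s: |-9| × 4 = 36 m
5–6 s: |3| × 1 = 3 m
6–12 s: |5| × 6 = 30 m
12–13 s: |-4| × 1 = 4 m
Total distance = 78 m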